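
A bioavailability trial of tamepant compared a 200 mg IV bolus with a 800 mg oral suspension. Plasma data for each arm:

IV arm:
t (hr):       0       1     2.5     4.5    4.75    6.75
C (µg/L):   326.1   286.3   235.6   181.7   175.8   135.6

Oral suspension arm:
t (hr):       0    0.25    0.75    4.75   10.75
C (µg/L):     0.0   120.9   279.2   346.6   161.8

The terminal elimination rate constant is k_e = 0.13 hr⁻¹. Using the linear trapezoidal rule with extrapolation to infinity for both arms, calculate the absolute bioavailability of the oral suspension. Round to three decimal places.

F = 0.411

Trapezoidal AUC_0→6.75 (IV):
  [0→1]: (326.1+286.3)/2 × 1 = 306.2
  [1→2.5]: (286.3+235.6)/2 × 1.5 = 391.425
  [2.5→4.5]: (235.6+181.7)/2 × 2 = 417.3
  [4.5→4.75]: (181.7+175.8)/2 × 0.25 = 44.6875
  [4.75→6.75]: (175.8+135.6)/2 × 2 = 311.4
  Sum = 1471.0125 µg/L·hr
IV tail: 135.6/0.13 = 1043.077; AUC_iv,0→∞ = 1471.0125 + 1043.077 = 2514.0895 µg/L·hr
Trapezoidal AUC_0→10.75 (oral suspension):
  [0→0.25]: (0.0+120.9)/2 × 0.25 = 15.1125
  [0.25→0.75]: (120.9+279.2)/2 × 0.5 = 100.025
  [0.75→4.75]: (279.2+346.6)/2 × 4 = 1251.6
  [4.75→10.75]: (346.6+161.8)/2 × 6 = 1525.2
  Sum = 2891.9375 µg/L·hr
oral suspension tail: 161.8/0.13 = 1244.615; AUC_ev,0→∞ = 2891.9375 + 1244.615 = 4136.5525 µg/L·hr
F = (AUC_ev/D_ev)/(AUC_iv/D_iv) = (4136.5525/800)/(2514.0895/200) = 5.17069/12.5704 = 0.4113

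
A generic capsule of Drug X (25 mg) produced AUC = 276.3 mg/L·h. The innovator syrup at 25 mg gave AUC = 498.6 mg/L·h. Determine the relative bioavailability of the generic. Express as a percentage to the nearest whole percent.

F_rel = (AUC_test/D_test) / (AUC_ref/D_ref)
      = (276.3/25) / (498.6/25)
      = 11.052 / 19.944 = 0.5542 = 55.42%

F_rel = 55%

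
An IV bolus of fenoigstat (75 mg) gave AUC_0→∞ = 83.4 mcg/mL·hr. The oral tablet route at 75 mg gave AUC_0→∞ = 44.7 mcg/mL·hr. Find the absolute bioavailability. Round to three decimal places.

F = (AUC_ev / D_ev) / (AUC_iv / D_iv)
  = (44.7/75) / (83.4/75)
  = 0.596 / 1.112 = 0.5360

F = 0.536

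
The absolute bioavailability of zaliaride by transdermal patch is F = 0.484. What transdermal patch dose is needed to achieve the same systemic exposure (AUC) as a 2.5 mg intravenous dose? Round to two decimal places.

For equal systemic exposure: F × D_ev = D_iv
D_ev = D_iv / F = 2.5 / 0.484 = 5.16529 mg

D_transdermal = 5.17 mg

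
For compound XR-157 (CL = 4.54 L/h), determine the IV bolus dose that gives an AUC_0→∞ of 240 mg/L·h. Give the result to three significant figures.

Dose = 1090 mg

Dose_iv = CL × AUC_0→∞
     = 4.54 × 240 = 1089.6 mg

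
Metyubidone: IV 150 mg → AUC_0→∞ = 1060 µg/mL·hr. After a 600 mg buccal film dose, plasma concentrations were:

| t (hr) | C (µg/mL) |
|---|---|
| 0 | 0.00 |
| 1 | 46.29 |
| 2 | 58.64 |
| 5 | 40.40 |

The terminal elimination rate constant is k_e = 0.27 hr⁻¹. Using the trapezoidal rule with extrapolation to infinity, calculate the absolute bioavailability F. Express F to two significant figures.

F = 0.088

Trapezoidal AUC_0→5 (buccal film):
  [0→1]: (0.00+46.29)/2 × 1 = 23.145
  [1→2]: (46.29+58.64)/2 × 1 = 52.465
  [2→5]: (58.64+40.40)/2 × 3 = 148.56
  Sum = 224.17 µg/mL·hr
Tail: C_last/k_e = 40.40/0.27 = 149.630
AUC_0→∞ (buccal film) = 224.17 + 149.630 = 373.8 µg/mL·hr
F = (AUC_ev/D_ev)/(AUC_iv/D_iv) = (373.8/600)/(1060/150) = 0.623/7.06667 = 0.0882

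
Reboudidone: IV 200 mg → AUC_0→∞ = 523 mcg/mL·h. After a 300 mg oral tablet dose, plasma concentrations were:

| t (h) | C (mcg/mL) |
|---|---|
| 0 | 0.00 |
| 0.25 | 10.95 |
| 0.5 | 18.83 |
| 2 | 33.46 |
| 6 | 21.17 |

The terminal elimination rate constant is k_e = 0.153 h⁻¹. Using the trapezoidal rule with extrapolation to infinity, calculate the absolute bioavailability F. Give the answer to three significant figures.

F = 0.372

Trapezoidal AUC_0→6 (oral tablet):
  [0→0.25]: (0.00+10.95)/2 × 0.25 = 1.36875
  [0.25→0.5]: (10.95+18.83)/2 × 0.25 = 3.7225
  [0.5→2]: (18.83+33.46)/2 × 1.5 = 39.2175
  [2→6]: (33.46+21.17)/2 × 4 = 109.26
  Sum = 153.56875 mcg/mL·h
Tail: C_last/k_e = 21.17/0.153 = 138.366
AUC_0→∞ (oral tablet) = 153.56875 + 138.366 = 291.93475 mcg/mL·h
F = (AUC_ev/D_ev)/(AUC_iv/D_iv) = (291.93475/300)/(523/200) = 0.973116/2.615 = 0.3721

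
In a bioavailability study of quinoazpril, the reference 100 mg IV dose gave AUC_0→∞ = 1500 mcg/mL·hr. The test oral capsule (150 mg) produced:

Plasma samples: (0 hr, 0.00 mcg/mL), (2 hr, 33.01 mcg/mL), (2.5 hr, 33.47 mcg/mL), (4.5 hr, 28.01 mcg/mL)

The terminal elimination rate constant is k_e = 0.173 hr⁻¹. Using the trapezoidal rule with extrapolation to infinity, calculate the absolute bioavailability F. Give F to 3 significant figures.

Trapezoidal AUC_0→4.5 (oral capsule):
  [0→2]: (0.00+33.01)/2 × 2 = 33.01
  [2→2.5]: (33.01+33.47)/2 × 0.5 = 16.62
  [2.5→4.5]: (33.47+28.01)/2 × 2 = 61.48
  Sum = 111.11 mcg/mL·hr
Tail: C_last/k_e = 28.01/0.173 = 161.908
AUC_0→∞ (oral capsule) = 111.11 + 161.908 = 273.018 mcg/mL·hr
F = (AUC_ev/D_ev)/(AUC_iv/D_iv) = (273.018/150)/(1500/100) = 1.82012/15 = 0.1213

F = 0.121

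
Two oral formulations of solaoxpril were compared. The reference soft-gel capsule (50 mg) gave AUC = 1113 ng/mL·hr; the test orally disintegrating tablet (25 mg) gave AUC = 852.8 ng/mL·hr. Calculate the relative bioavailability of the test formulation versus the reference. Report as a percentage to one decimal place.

F_rel = (AUC_test/D_test) / (AUC_ref/D_ref)
      = (852.8/25) / (1113/50)
      = 34.112 / 22.26 = 1.5324 = 153.24%

F_rel = 153.2%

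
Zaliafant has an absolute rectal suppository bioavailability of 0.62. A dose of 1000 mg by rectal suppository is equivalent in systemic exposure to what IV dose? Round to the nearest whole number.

Systemic exposure from an extravascular dose = F × D_ev, so the equivalent IV dose is F × D_ev.
D_iv = F × D_ev = 0.62 × 1000 = 620 mg

D_iv = 620 mg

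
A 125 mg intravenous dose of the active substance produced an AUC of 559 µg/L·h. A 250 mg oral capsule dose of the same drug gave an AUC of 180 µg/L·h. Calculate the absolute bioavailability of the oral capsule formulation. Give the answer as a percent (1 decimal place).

F = (AUC_ev / D_ev) / (AUC_iv / D_iv)
  = (180/250) / (559/125)
  = 0.72 / 4.472 = 0.1610
  = 16.10%

F = 16.1%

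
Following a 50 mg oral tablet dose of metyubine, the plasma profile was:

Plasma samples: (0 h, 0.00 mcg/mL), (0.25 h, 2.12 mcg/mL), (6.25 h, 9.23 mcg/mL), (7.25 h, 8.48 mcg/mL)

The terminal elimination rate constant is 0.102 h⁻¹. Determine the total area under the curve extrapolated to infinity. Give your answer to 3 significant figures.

Trapezoidal AUC_0→7.25:
  [0→0.25]: (0.00+2.12)/2 × 0.25 = 0.265
  [0.25→6.25]: (2.12+9.23)/2 × 6 = 34.05
  [6.25→7.25]: (9.23+8.48)/2 × 1 = 8.855
  Sum = 43.17 mcg/mL·h
Extrapolated tail: C_last / k_e = 8.48 / 0.102 = 83.137
AUC_0→∞ = 43.17 + 83.137 = 126.307 mcg/mL·h

AUC = 126 mcg/mL·h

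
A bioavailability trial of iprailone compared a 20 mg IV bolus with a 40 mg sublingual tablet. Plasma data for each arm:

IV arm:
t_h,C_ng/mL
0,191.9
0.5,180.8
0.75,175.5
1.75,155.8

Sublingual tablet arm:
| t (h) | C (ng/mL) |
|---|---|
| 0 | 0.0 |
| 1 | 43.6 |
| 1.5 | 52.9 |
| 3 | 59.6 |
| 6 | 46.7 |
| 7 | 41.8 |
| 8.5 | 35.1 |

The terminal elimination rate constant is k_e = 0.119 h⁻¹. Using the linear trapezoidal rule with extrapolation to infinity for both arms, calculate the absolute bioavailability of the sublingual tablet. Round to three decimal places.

Trapezoidal AUC_0→1.75 (IV):
  [0→0.5]: (191.9+180.8)/2 × 0.5 = 93.175
  [0.5→0.75]: (180.8+175.5)/2 × 0.25 = 44.5375
  [0.75→1.75]: (175.5+155.8)/2 × 1 = 165.65
  Sum = 303.3625 ng/mL·h
IV tail: 155.8/0.119 = 1309.244; AUC_iv,0→∞ = 303.3625 + 1309.244 = 1612.6065 ng/mL·h
Trapezoidal AUC_0→8.5 (sublingual tablet):
  [0→1]: (0.0+43.6)/2 × 1 = 21.8
  [1→1.5]: (43.6+52.9)/2 × 0.5 = 24.125
  [1.5→3]: (52.9+59.6)/2 × 1.5 = 84.375
  [3→6]: (59.6+46.7)/2 × 3 = 159.45
  [6→7]: (46.7+41.8)/2 × 1 = 44.25
  [7→8.5]: (41.8+35.1)/2 × 1.5 = 57.675
  Sum = 391.675 ng/mL·h
sublingual tablet tail: 35.1/0.119 = 294.958; AUC_ev,0→∞ = 391.675 + 294.958 = 686.633 ng/mL·h
F = (AUC_ev/D_ev)/(AUC_iv/D_iv) = (686.633/40)/(1612.6065/20) = 17.165825/80.630325 = 0.2129

F = 0.213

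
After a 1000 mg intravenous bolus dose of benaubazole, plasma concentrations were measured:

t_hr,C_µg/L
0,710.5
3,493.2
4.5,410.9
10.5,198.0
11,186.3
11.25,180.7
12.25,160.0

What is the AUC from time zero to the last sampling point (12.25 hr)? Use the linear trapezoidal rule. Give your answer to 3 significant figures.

AUC = 4620 µg/L·hr

Trapezoidal AUC_0→12.25:
  [0→3]: (710.5+493.2)/2 × 3 = 1805.55
  [3→4.5]: (493.2+410.9)/2 × 1.5 = 678.075
  [4.5→10.5]: (410.9+198.0)/2 × 6 = 1826.7
  [10.5→11]: (198.0+186.3)/2 × 0.5 = 96.075
  [11→11.25]: (186.3+180.7)/2 × 0.25 = 45.875
  [11.25→12.25]: (180.7+160.0)/2 × 1 = 170.35
  Sum = 4622.625 µg/L·hr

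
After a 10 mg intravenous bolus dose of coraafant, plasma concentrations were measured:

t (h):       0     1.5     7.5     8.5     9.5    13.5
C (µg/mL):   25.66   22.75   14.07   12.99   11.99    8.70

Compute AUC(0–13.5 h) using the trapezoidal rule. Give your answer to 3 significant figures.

AUC = 214 µg/mL·h

Trapezoidal AUC_0→13.5:
  [0→1.5]: (25.66+22.75)/2 × 1.5 = 36.3075
  [1.5→7.5]: (22.75+14.07)/2 × 6 = 110.46
  [7.5→8.5]: (14.07+12.99)/2 × 1 = 13.53
  [8.5→9.5]: (12.99+11.99)/2 × 1 = 12.49
  [9.5→13.5]: (11.99+8.70)/2 × 4 = 41.38
  Sum = 214.1675 µg/mL·h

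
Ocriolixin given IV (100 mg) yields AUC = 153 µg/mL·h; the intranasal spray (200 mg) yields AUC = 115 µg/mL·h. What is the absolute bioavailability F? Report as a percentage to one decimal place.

F = 37.6%

F = (AUC_ev / D_ev) / (AUC_iv / D_iv)
  = (115/200) / (153/100)
  = 0.575 / 1.53 = 0.3758
  = 37.58%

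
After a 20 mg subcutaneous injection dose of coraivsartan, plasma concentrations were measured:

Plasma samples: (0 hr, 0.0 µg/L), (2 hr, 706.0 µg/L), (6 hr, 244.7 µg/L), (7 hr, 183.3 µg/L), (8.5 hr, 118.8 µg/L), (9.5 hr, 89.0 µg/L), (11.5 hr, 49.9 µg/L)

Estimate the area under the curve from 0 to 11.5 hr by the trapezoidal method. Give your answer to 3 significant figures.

AUC = 3290 µg/L·hr

Trapezoidal AUC_0→11.5:
  [0→2]: (0.0+706.0)/2 × 2 = 706.0
  [2→6]: (706.0+244.7)/2 × 4 = 1901.4
  [6→7]: (244.7+183.3)/2 × 1 = 214.0
  [7→8.5]: (183.3+118.8)/2 × 1.5 = 226.575
  [8.5→9.5]: (118.8+89.0)/2 × 1 = 103.9
  [9.5→11.5]: (89.0+49.9)/2 × 2 = 138.9
  Sum = 3290.775 µg/L·hr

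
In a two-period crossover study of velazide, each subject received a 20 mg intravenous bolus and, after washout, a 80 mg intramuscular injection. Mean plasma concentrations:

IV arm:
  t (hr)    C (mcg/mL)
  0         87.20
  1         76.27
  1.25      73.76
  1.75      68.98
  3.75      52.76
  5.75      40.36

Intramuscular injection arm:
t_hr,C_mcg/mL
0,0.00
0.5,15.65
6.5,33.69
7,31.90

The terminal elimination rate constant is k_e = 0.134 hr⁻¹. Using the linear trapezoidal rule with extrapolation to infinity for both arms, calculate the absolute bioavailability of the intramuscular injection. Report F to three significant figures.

Trapezoidal AUC_0→5.75 (IV):
  [0→1]: (87.20+76.27)/2 × 1 = 81.735
  [1→1.25]: (76.27+73.76)/2 × 0.25 = 18.75375
  [1.25→1.75]: (73.76+68.98)/2 × 0.5 = 35.685
  [1.75→3.75]: (68.98+52.76)/2 × 2 = 121.74
  [3.75→5.75]: (52.76+40.36)/2 × 2 = 93.12
  Sum = 351.03375 mcg/mL·hr
IV tail: 40.36/0.134 = 301.194; AUC_iv,0→∞ = 351.03375 + 301.194 = 652.22775 mcg/mL·hr
Trapezoidal AUC_0→7 (intramuscular injection):
  [0→0.5]: (0.00+15.65)/2 × 0.5 = 3.9125
  [0.5→6.5]: (15.65+33.69)/2 × 6 = 148.02
  [6.5→7]: (33.69+31.90)/2 × 0.5 = 16.3975
  Sum = 168.33 mcg/mL·hr
intramuscular injection tail: 31.90/0.134 = 238.060; AUC_ev,0→∞ = 168.33 + 238.060 = 406.39 mcg/mL·hr
F = (AUC_ev/D_ev)/(AUC_iv/D_iv) = (406.39/80)/(652.22775/20) = 5.079875/32.6114 = 0.1558

F = 0.156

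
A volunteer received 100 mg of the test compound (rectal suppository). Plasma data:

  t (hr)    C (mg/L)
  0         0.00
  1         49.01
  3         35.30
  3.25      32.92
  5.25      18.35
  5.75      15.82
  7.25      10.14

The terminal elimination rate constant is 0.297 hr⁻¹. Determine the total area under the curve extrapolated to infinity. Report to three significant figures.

AUC = 231 mg/L·hr

Trapezoidal AUC_0→7.25:
  [0→1]: (0.00+49.01)/2 × 1 = 24.505
  [1→3]: (49.01+35.30)/2 × 2 = 84.31
  [3→3.25]: (35.30+32.92)/2 × 0.25 = 8.5275
  [3.25→5.25]: (32.92+18.35)/2 × 2 = 51.27
  [5.25→5.75]: (18.35+15.82)/2 × 0.5 = 8.5425
  [5.75→7.25]: (15.82+10.14)/2 × 1.5 = 19.47
  Sum = 196.625 mg/L·hr
Extrapolated tail: C_last / k_e = 10.14 / 0.297 = 34.141
AUC_0→∞ = 196.625 + 34.141 = 230.766 mg/L·hr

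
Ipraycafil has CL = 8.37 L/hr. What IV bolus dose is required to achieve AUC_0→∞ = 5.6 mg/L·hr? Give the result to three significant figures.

Dose = 46.9 mg

Dose_iv = CL × AUC_0→∞
     = 8.37 × 5.6 = 46.872 mg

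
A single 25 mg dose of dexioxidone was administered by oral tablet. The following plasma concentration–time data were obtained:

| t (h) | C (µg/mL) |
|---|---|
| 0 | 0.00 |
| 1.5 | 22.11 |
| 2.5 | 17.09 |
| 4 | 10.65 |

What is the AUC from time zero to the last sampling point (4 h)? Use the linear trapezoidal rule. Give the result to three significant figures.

Trapezoidal AUC_0→4:
  [0→1.5]: (0.00+22.11)/2 × 1.5 = 16.5825
  [1.5→2.5]: (22.11+17.09)/2 × 1 = 19.6
  [2.5→4]: (17.09+10.65)/2 × 1.5 = 20.805
  Sum = 56.9875 µg/mL·h

AUC = 57.0 µg/mL·h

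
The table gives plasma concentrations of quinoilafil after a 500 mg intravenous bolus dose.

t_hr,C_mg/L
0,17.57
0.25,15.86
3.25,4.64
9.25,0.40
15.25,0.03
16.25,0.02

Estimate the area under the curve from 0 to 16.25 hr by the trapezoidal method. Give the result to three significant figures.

Trapezoidal AUC_0→16.25:
  [0→0.25]: (17.57+15.86)/2 × 0.25 = 4.17875
  [0.25→3.25]: (15.86+4.64)/2 × 3 = 30.75
  [3.25→9.25]: (4.64+0.40)/2 × 6 = 15.12
  [9.25→15.25]: (0.40+0.03)/2 × 6 = 1.29
  [15.25→16.25]: (0.03+0.02)/2 × 1 = 0.025
  Sum = 51.36375 mg/L·hr

AUC = 51.4 mg/L·hr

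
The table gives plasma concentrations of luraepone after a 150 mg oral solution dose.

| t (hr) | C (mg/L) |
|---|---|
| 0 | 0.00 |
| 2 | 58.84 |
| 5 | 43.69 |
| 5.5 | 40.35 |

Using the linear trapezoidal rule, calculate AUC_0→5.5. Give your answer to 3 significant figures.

AUC = 234 mg/L·hr

Trapezoidal AUC_0→5.5:
  [0→2]: (0.00+58.84)/2 × 2 = 58.84
  [2→5]: (58.84+43.69)/2 × 3 = 153.795
  [5→5.5]: (43.69+40.35)/2 × 0.5 = 21.01
  Sum = 233.645 mg/L·hr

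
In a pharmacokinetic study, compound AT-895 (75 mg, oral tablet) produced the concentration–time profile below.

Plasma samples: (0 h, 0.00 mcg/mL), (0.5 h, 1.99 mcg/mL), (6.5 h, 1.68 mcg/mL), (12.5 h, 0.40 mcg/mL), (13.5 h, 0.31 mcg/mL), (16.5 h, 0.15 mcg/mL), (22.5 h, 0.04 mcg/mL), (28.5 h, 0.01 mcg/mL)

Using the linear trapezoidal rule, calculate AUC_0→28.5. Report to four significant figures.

Trapezoidal AUC_0→28.5:
  [0→0.5]: (0.00+1.99)/2 × 0.5 = 0.4975
  [0.5→6.5]: (1.99+1.68)/2 × 6 = 11.01
  [6.5→12.5]: (1.68+0.40)/2 × 6 = 6.24
  [12.5→13.5]: (0.40+0.31)/2 × 1 = 0.355
  [13.5→16.5]: (0.31+0.15)/2 × 3 = 0.69
  [16.5→22.5]: (0.15+0.04)/2 × 6 = 0.57
  [22.5→28.5]: (0.04+0.01)/2 × 6 = 0.15
  Sum = 19.5125 mcg/mL·h

AUC = 19.51 mcg/mL·h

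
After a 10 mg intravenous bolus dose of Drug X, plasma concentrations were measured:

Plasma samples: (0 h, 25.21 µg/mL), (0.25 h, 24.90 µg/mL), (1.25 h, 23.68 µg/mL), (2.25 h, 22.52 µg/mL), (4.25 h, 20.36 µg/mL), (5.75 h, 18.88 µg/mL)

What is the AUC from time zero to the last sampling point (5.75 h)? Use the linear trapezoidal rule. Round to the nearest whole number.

AUC = 126 µg/mL·h

Trapezoidal AUC_0→5.75:
  [0→0.25]: (25.21+24.90)/2 × 0.25 = 6.26375
  [0.25→1.25]: (24.90+23.68)/2 × 1 = 24.29
  [1.25→2.25]: (23.68+22.52)/2 × 1 = 23.1
  [2.25→4.25]: (22.52+20.36)/2 × 2 = 42.88
  [4.25→5.75]: (20.36+18.88)/2 × 1.5 = 29.43
  Sum = 125.96375 µg/mL·h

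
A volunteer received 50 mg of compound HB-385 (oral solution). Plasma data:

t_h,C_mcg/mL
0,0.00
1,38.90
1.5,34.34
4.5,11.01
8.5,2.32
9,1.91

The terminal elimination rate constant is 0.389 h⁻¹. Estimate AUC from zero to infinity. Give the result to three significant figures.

Trapezoidal AUC_0→9:
  [0→1]: (0.00+38.90)/2 × 1 = 19.45
  [1→1.5]: (38.90+34.34)/2 × 0.5 = 18.31
  [1.5→4.5]: (34.34+11.01)/2 × 3 = 68.025
  [4.5→8.5]: (11.01+2.32)/2 × 4 = 26.66
  [8.5→9]: (2.32+1.91)/2 × 0.5 = 1.0575
  Sum = 133.5025 mcg/mL·h
Extrapolated tail: C_last / k_e = 1.91 / 0.389 = 4.910
AUC_0→∞ = 133.5025 + 4.910 = 138.4125 mcg/mL·h

AUC = 138 mcg/mL·h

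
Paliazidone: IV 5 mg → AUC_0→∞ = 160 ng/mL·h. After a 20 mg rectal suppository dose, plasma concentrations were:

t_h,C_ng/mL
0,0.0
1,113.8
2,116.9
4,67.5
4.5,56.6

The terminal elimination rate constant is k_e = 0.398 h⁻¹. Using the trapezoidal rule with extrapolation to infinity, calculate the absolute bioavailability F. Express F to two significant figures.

F = 0.83

Trapezoidal AUC_0→4.5 (rectal suppository):
  [0→1]: (0.0+113.8)/2 × 1 = 56.9
  [1→2]: (113.8+116.9)/2 × 1 = 115.35
  [2→4]: (116.9+67.5)/2 × 2 = 184.4
  [4→4.5]: (67.5+56.6)/2 × 0.5 = 31.025
  Sum = 387.675 ng/mL·h
Tail: C_last/k_e = 56.6/0.398 = 142.211
AUC_0→∞ (rectal suppository) = 387.675 + 142.211 = 529.886 ng/mL·h
F = (AUC_ev/D_ev)/(AUC_iv/D_iv) = (529.886/20)/(160/5) = 26.4943/32 = 0.8279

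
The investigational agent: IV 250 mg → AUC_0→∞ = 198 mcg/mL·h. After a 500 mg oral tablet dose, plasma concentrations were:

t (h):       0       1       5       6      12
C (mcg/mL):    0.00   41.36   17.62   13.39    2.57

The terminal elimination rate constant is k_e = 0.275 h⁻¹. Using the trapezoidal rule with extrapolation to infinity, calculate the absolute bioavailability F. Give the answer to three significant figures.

Trapezoidal AUC_0→12 (oral tablet):
  [0→1]: (0.00+41.36)/2 × 1 = 20.68
  [1→5]: (41.36+17.62)/2 × 4 = 117.96
  [5→6]: (17.62+13.39)/2 × 1 = 15.505
  [6→12]: (13.39+2.57)/2 × 6 = 47.88
  Sum = 202.025 mcg/mL·h
Tail: C_last/k_e = 2.57/0.275 = 9.345
AUC_0→∞ (oral tablet) = 202.025 + 9.345 = 211.37 mcg/mL·h
F = (AUC_ev/D_ev)/(AUC_iv/D_iv) = (211.37/500)/(198/250) = 0.42274/0.792 = 0.5338

F = 0.534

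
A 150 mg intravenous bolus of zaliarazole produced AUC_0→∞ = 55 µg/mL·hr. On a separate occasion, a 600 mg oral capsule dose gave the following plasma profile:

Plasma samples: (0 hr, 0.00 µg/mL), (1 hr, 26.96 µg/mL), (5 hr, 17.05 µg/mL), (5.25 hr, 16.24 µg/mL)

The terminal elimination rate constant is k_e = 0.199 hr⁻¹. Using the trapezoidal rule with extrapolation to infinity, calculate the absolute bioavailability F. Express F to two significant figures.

Trapezoidal AUC_0→5.25 (oral capsule):
  [0→1]: (0.00+26.96)/2 × 1 = 13.48
  [1→5]: (26.96+17.05)/2 × 4 = 88.02
  [5→5.25]: (17.05+16.24)/2 × 0.25 = 4.16125
  Sum = 105.66125 µg/mL·hr
Tail: C_last/k_e = 16.24/0.199 = 81.608
AUC_0→∞ (oral capsule) = 105.66125 + 81.608 = 187.26925 µg/mL·hr
F = (AUC_ev/D_ev)/(AUC_iv/D_iv) = (187.26925/600)/(55/150) = 0.312115/0.366667 = 0.8512

F = 0.85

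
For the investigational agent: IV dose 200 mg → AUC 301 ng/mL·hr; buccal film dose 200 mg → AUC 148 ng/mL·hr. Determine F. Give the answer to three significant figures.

F = 0.492

F = (AUC_ev / D_ev) / (AUC_iv / D_iv)
  = (148/200) / (301/200)
  = 0.74 / 1.505 = 0.4917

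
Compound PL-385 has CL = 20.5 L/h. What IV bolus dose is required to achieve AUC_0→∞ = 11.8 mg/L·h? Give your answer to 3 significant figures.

Dose_iv = CL × AUC_0→∞
     = 20.5 × 11.8 = 241.9 mg

Dose = 242 mg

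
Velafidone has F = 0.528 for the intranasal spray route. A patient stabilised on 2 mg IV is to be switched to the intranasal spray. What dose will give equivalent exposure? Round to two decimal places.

D_intranasal = 3.79 mg

For equal systemic exposure: F × D_ev = D_iv
D_ev = D_iv / F = 2 / 0.528 = 3.78788 mg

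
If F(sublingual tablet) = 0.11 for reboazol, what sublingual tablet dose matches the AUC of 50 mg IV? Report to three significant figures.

D_sublingual = 455 mg

For equal systemic exposure: F × D_ev = D_iv
D_ev = D_iv / F = 50 / 0.11 = 454.545 mg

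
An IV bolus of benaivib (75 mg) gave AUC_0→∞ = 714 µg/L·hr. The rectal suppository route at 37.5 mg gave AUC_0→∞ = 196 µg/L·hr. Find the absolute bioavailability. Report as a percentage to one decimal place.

F = (AUC_ev / D_ev) / (AUC_iv / D_iv)
  = (196/37.5) / (714/75)
  = 5.22667 / 9.52 = 0.5490
  = 54.90%

F = 54.9%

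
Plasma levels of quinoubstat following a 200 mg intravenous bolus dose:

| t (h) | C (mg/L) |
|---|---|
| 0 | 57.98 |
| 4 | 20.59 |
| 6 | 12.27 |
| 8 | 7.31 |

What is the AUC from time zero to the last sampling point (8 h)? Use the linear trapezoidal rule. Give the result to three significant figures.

AUC = 210 mg/L·h

Trapezoidal AUC_0→8:
  [0→4]: (57.98+20.59)/2 × 4 = 157.14
  [4→6]: (20.59+12.27)/2 × 2 = 32.86
  [6→8]: (12.27+7.31)/2 × 2 = 19.58
  Sum = 209.58 mg/L·h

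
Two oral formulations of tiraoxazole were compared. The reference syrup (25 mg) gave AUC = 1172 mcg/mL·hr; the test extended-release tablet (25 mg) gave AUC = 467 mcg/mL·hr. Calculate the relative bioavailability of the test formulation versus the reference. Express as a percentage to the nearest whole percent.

F_rel = (AUC_test/D_test) / (AUC_ref/D_ref)
      = (467/25) / (1172/25)
      = 18.68 / 46.88 = 0.3985 = 39.85%

F_rel = 40%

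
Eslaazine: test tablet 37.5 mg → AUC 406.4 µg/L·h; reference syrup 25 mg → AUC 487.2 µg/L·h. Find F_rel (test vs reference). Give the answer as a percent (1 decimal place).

F_rel = (AUC_test/D_test) / (AUC_ref/D_ref)
      = (406.4/37.5) / (487.2/25)
      = 10.8373 / 19.488 = 0.5561 = 55.61%

F_rel = 55.6%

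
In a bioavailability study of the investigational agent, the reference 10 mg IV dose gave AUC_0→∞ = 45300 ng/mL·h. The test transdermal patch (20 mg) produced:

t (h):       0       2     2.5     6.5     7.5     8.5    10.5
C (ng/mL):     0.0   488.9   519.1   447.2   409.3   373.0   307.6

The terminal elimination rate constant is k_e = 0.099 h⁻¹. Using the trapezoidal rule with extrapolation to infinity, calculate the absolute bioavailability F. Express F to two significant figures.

Trapezoidal AUC_0→10.5 (transdermal patch):
  [0→2]: (0.0+488.9)/2 × 2 = 488.9
  [2→2.5]: (488.9+519.1)/2 × 0.5 = 252.0
  [2.5→6.5]: (519.1+447.2)/2 × 4 = 1932.6
  [6.5→7.5]: (447.2+409.3)/2 × 1 = 428.25
  [7.5→8.5]: (409.3+373.0)/2 × 1 = 391.15
  [8.5→10.5]: (373.0+307.6)/2 × 2 = 680.6
  Sum = 4173.5 ng/mL·h
Tail: C_last/k_e = 307.6/0.099 = 3107.071
AUC_0→∞ (transdermal patch) = 4173.5 + 3107.071 = 7280.571 ng/mL·h
F = (AUC_ev/D_ev)/(AUC_iv/D_iv) = (7280.571/20)/(45300/10) = 364.02855/4530 = 0.0804

F = 0.080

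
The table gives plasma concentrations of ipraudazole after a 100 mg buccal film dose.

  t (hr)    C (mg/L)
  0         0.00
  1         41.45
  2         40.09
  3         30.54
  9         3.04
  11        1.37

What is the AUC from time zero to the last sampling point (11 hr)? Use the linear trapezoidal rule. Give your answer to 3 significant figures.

Trapezoidal AUC_0→11:
  [0→1]: (0.00+41.45)/2 × 1 = 20.725
  [1→2]: (41.45+40.09)/2 × 1 = 40.77
  [2→3]: (40.09+30.54)/2 × 1 = 35.315
  [3→9]: (30.54+3.04)/2 × 6 = 100.74
  [9→11]: (3.04+1.37)/2 × 2 = 4.41
  Sum = 201.96 mg/L·hr

AUC = 202 mg/L·hr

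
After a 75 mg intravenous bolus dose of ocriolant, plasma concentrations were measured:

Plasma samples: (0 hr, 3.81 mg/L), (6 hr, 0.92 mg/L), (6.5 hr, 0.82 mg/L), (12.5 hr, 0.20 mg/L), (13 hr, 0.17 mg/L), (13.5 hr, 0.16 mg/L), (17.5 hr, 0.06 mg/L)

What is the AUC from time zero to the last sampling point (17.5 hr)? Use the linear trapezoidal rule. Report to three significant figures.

Trapezoidal AUC_0→17.5:
  [0→6]: (3.81+0.92)/2 × 6 = 14.19
  [6→6.5]: (0.92+0.82)/2 × 0.5 = 0.435
  [6.5→12.5]: (0.82+0.20)/2 × 6 = 3.06
  [12.5→13]: (0.20+0.17)/2 × 0.5 = 0.0925
  [13→13.5]: (0.17+0.16)/2 × 0.5 = 0.0825
  [13.5→17.5]: (0.16+0.06)/2 × 4 = 0.44
  Sum = 18.3 mg/L·hr

AUC = 18.3 mg/L·hr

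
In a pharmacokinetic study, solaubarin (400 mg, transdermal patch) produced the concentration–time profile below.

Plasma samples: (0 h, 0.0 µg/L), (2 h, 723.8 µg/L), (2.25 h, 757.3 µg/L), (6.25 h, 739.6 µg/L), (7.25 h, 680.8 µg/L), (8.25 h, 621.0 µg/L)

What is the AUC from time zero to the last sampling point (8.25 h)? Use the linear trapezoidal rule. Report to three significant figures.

AUC = 5260 µg/L·h

Trapezoidal AUC_0→8.25:
  [0→2]: (0.0+723.8)/2 × 2 = 723.8
  [2→2.25]: (723.8+757.3)/2 × 0.25 = 185.1375
  [2.25→6.25]: (757.3+739.6)/2 × 4 = 2993.8
  [6.25→7.25]: (739.6+680.8)/2 × 1 = 710.2
  [7.25→8.25]: (680.8+621.0)/2 × 1 = 650.9
  Sum = 5263.8375 µg/L·h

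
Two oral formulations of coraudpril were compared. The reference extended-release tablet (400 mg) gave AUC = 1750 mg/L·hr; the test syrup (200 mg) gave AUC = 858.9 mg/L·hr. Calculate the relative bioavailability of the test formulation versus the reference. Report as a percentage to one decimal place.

F_rel = 98.2%

F_rel = (AUC_test/D_test) / (AUC_ref/D_ref)
      = (858.9/200) / (1750/400)
      = 4.2945 / 4.375 = 0.9816 = 98.16%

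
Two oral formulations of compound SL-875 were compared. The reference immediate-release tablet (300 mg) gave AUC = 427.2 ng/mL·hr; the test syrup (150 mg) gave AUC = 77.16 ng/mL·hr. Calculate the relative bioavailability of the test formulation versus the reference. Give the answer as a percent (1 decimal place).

F_rel = 36.1%

F_rel = (AUC_test/D_test) / (AUC_ref/D_ref)
      = (77.16/150) / (427.2/300)
      = 0.5144 / 1.424 = 0.3612 = 36.12%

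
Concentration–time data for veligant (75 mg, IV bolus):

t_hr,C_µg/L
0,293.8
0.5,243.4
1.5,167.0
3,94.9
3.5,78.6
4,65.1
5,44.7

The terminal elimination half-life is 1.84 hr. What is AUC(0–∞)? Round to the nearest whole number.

AUC = 789 µg/L·hr

Trapezoidal AUC_0→5:
  [0→0.5]: (293.8+243.4)/2 × 0.5 = 134.3
  [0.5→1.5]: (243.4+167.0)/2 × 1 = 205.2
  [1.5→3]: (167.0+94.9)/2 × 1.5 = 196.425
  [3→3.5]: (94.9+78.6)/2 × 0.5 = 43.375
  [3.5→4]: (78.6+65.1)/2 × 0.5 = 35.925
  [4→5]: (65.1+44.7)/2 × 1 = 54.9
  Sum = 670.125 µg/L·hr
k_e = ln2 / t½ = 0.693147 / 1.84 = 0.3767 hr^-1
Extrapolated tail: C_last / k_e = 44.7 / 0.3767 = 118.662
AUC_0→∞ = 670.125 + 118.662 = 788.787 µg/L·hr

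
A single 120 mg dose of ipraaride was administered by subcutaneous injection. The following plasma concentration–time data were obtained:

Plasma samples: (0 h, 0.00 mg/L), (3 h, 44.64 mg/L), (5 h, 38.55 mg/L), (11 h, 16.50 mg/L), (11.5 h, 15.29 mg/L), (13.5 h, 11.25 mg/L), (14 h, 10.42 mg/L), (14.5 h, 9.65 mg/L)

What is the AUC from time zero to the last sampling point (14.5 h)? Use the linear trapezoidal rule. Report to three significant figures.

Trapezoidal AUC_0→14.5:
  [0→3]: (0.00+44.64)/2 × 3 = 66.96
  [3→5]: (44.64+38.55)/2 × 2 = 83.19
  [5→11]: (38.55+16.50)/2 × 6 = 165.15
  [11→11.5]: (16.50+15.29)/2 × 0.5 = 7.9475
  [11.5→13.5]: (15.29+11.25)/2 × 2 = 26.54
  [13.5→14]: (11.25+10.42)/2 × 0.5 = 5.4175
  [14→14.5]: (10.42+9.65)/2 × 0.5 = 5.0175
  Sum = 360.2225 mg/L·h

AUC = 360 mg/L·h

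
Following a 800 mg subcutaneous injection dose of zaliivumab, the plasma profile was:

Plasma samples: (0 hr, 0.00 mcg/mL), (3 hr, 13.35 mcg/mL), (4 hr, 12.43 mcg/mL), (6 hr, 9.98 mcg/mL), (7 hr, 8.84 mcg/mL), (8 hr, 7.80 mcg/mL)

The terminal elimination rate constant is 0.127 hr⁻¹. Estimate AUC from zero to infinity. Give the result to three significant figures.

AUC = 134 mcg/mL·hr

Trapezoidal AUC_0→8:
  [0→3]: (0.00+13.35)/2 × 3 = 20.025
  [3→4]: (13.35+12.43)/2 × 1 = 12.89
  [4→6]: (12.43+9.98)/2 × 2 = 22.41
  [6→7]: (9.98+8.84)/2 × 1 = 9.41
  [7→8]: (8.84+7.80)/2 × 1 = 8.32
  Sum = 73.055 mcg/mL·hr
Extrapolated tail: C_last / k_e = 7.80 / 0.127 = 61.417
AUC_0→∞ = 73.055 + 61.417 = 134.472 mcg/mL·hr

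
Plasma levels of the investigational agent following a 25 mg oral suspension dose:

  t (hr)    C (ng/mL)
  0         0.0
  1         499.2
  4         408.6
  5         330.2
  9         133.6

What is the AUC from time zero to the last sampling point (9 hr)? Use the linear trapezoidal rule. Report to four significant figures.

AUC = 2908 ng/mL·hr

Trapezoidal AUC_0→9:
  [0→1]: (0.0+499.2)/2 × 1 = 249.6
  [1→4]: (499.2+408.6)/2 × 3 = 1361.7
  [4→5]: (408.6+330.2)/2 × 1 = 369.4
  [5→9]: (330.2+133.6)/2 × 4 = 927.6
  Sum = 2908.3 ng/mL·hr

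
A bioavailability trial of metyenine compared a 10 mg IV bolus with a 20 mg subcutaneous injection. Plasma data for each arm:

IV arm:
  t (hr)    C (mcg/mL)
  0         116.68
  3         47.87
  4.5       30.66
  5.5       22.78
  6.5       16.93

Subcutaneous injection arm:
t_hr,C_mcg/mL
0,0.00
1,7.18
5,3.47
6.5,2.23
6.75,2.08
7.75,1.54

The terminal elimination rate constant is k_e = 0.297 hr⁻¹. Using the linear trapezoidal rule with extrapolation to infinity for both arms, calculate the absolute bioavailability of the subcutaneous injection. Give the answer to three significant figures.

F = 0.0448

Trapezoidal AUC_0→6.5 (IV):
  [0→3]: (116.68+47.87)/2 × 3 = 246.825
  [3→4.5]: (47.87+30.66)/2 × 1.5 = 58.8975
  [4.5→5.5]: (30.66+22.78)/2 × 1 = 26.72
  [5.5→6.5]: (22.78+16.93)/2 × 1 = 19.855
  Sum = 352.2975 mcg/mL·hr
IV tail: 16.93/0.297 = 57.003; AUC_iv,0→∞ = 352.2975 + 57.003 = 409.3005 mcg/mL·hr
Trapezoidal AUC_0→7.75 (subcutaneous injection):
  [0→1]: (0.00+7.18)/2 × 1 = 3.59
  [1→5]: (7.18+3.47)/2 × 4 = 21.3
  [5→6.5]: (3.47+2.23)/2 × 1.5 = 4.275
  [6.5→6.75]: (2.23+2.08)/2 × 0.25 = 0.53875
  [6.75→7.75]: (2.08+1.54)/2 × 1 = 1.81
  Sum = 31.51375 mcg/mL·hr
subcutaneous injection tail: 1.54/0.297 = 5.185; AUC_ev,0→∞ = 31.51375 + 5.185 = 36.69875 mcg/mL·hr
F = (AUC_ev/D_ev)/(AUC_iv/D_iv) = (36.69875/20)/(409.3005/10) = 1.8349375/40.93005 = 0.0448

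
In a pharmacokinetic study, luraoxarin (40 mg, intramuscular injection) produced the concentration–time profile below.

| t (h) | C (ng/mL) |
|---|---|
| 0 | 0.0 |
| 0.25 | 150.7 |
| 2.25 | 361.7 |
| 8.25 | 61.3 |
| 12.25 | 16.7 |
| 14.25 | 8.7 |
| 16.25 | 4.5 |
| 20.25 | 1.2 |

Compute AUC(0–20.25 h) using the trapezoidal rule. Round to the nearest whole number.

Trapezoidal AUC_0→20.25:
  [0→0.25]: (0.0+150.7)/2 × 0.25 = 18.8375
  [0.25→2.25]: (150.7+361.7)/2 × 2 = 512.4
  [2.25→8.25]: (361.7+61.3)/2 × 6 = 1269.0
  [8.25→12.25]: (61.3+16.7)/2 × 4 = 156.0
  [12.25→14.25]: (16.7+8.7)/2 × 2 = 25.4
  [14.25→16.25]: (8.7+4.5)/2 × 2 = 13.2
  [16.25→20.25]: (4.5+1.2)/2 × 4 = 11.4
  Sum = 2006.2375 ng/mL·h

AUC = 2006 ng/mL·h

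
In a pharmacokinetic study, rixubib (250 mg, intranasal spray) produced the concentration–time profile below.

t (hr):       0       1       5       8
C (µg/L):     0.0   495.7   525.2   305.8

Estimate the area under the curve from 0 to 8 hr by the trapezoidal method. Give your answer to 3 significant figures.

Trapezoidal AUC_0→8:
  [0→1]: (0.0+495.7)/2 × 1 = 247.85
  [1→5]: (495.7+525.2)/2 × 4 = 2041.8
  [5→8]: (525.2+305.8)/2 × 3 = 1246.5
  Sum = 3536.15 µg/L·hr

AUC = 3540 µg/L·hr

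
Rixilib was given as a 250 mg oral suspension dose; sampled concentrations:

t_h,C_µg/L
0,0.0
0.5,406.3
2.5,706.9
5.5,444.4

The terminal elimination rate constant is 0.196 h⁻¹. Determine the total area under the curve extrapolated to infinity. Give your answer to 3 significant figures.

Trapezoidal AUC_0→5.5:
  [0→0.5]: (0.0+406.3)/2 × 0.5 = 101.575
  [0.5→2.5]: (406.3+706.9)/2 × 2 = 1113.2
  [2.5→5.5]: (706.9+444.4)/2 × 3 = 1726.95
  Sum = 2941.725 µg/L·h
Extrapolated tail: C_last / k_e = 444.4 / 0.196 = 2267.347
AUC_0→∞ = 2941.725 + 2267.347 = 5209.072 µg/L·h

AUC = 5210 µg/L·h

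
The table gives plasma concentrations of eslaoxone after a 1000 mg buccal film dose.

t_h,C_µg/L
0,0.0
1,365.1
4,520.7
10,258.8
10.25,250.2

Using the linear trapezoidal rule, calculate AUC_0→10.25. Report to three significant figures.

Trapezoidal AUC_0→10.25:
  [0→1]: (0.0+365.1)/2 × 1 = 182.55
  [1→4]: (365.1+520.7)/2 × 3 = 1328.7
  [4→10]: (520.7+258.8)/2 × 6 = 2338.5
  [10→10.25]: (258.8+250.2)/2 × 0.25 = 63.625
  Sum = 3913.375 µg/L·h

AUC = 3910 µg/L·h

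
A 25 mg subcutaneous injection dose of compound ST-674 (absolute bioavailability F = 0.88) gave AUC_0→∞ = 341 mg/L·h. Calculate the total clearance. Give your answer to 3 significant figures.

CL = F × Dose / AUC_0→∞
   = 0.88 × 25 / 341 = 0.0645161 L/h

CL = 0.0645 L/h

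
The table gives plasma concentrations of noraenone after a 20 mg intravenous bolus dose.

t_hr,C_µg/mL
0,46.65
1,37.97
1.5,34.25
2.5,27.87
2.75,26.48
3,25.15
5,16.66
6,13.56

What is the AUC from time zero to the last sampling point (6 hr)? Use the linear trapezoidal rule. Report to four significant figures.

Trapezoidal AUC_0→6:
  [0→1]: (46.65+37.97)/2 × 1 = 42.31
  [1→1.5]: (37.97+34.25)/2 × 0.5 = 18.055
  [1.5→2.5]: (34.25+27.87)/2 × 1 = 31.06
  [2.5→2.75]: (27.87+26.48)/2 × 0.25 = 6.79375
  [2.75→3]: (26.48+25.15)/2 × 0.25 = 6.45375
  [3→5]: (25.15+16.66)/2 × 2 = 41.81
  [5→6]: (16.66+13.56)/2 × 1 = 15.11
  Sum = 161.5925 µg/mL·hr

AUC = 161.6 µg/mL·hr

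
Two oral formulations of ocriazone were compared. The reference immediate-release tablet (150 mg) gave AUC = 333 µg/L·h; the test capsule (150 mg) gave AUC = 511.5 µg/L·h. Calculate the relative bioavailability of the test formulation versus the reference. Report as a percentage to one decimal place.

F_rel = 153.6%

F_rel = (AUC_test/D_test) / (AUC_ref/D_ref)
      = (511.5/150) / (333/150)
      = 3.41 / 2.22 = 1.5360 = 153.60%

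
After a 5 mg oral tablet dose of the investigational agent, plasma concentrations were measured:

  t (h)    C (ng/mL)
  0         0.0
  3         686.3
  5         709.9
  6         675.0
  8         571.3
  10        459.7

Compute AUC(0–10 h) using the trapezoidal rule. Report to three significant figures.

Trapezoidal AUC_0→10:
  [0→3]: (0.0+686.3)/2 × 3 = 1029.45
  [3→5]: (686.3+709.9)/2 × 2 = 1396.2
  [5→6]: (709.9+675.0)/2 × 1 = 692.45
  [6→8]: (675.0+571.3)/2 × 2 = 1246.3
  [8→10]: (571.3+459.7)/2 × 2 = 1031.0
  Sum = 5395.4 ng/mL·h

AUC = 5400 ng/mL·h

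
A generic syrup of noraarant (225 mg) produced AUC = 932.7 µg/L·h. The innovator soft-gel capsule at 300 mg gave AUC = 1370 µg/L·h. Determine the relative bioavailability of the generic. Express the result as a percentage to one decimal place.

F_rel = (AUC_test/D_test) / (AUC_ref/D_ref)
      = (932.7/225) / (1370/300)
      = 4.14533 / 4.56667 = 0.9077 = 90.77%

F_rel = 90.8%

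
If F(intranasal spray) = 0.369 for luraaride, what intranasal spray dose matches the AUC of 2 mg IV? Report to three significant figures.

For equal systemic exposure: F × D_ev = D_iv
D_ev = D_iv / F = 2 / 0.369 = 5.42005 mg

D_intranasal = 5.42 mg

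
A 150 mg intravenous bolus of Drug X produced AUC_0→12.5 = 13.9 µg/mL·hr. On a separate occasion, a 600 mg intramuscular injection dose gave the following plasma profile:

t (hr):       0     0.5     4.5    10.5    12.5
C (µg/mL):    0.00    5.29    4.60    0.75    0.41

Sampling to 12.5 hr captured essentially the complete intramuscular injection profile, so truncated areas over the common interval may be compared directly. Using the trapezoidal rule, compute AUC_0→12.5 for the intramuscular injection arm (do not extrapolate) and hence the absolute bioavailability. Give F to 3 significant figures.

Trapezoidal AUC_0→12.5 (intramuscular injection):
  [0→0.5]: (0.00+5.29)/2 × 0.5 = 1.3225
  [0.5→4.5]: (5.29+4.60)/2 × 4 = 19.78
  [4.5→10.5]: (4.60+0.75)/2 × 6 = 16.05
  [10.5→12.5]: (0.75+0.41)/2 × 2 = 1.16
  Sum = 38.3125 µg/mL·hr
F = (AUC_ev/D_ev)/(AUC_iv/D_iv) = (38.3125/600)/(13.9/150) = 0.0638542/0.0926667 = 0.6891

F = 0.689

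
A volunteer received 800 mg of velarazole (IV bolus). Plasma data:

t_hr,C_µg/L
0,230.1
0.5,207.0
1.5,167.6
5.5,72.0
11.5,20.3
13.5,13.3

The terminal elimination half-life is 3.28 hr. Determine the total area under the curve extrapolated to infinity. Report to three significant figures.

AUC = 1150 µg/L·hr

Trapezoidal AUC_0→13.5:
  [0→0.5]: (230.1+207.0)/2 × 0.5 = 109.275
  [0.5→1.5]: (207.0+167.6)/2 × 1 = 187.3
  [1.5→5.5]: (167.6+72.0)/2 × 4 = 479.2
  [5.5→11.5]: (72.0+20.3)/2 × 6 = 276.9
  [11.5→13.5]: (20.3+13.3)/2 × 2 = 33.6
  Sum = 1086.275 µg/L·hr
k_e = ln2 / t½ = 0.693147 / 3.28 = 0.2113 hr^-1
Extrapolated tail: C_last / k_e = 13.3 / 0.2113 = 62.944
AUC_0→∞ = 1086.275 + 62.944 = 1149.219 µg/L·hr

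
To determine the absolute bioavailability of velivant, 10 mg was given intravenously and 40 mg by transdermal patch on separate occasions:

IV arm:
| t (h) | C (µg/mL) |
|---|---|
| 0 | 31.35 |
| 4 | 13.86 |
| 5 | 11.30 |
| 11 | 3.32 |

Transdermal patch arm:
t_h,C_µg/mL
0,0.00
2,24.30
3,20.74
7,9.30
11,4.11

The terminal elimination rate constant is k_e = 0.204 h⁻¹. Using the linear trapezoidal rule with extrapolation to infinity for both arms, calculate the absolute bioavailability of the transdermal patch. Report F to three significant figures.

F = 0.236

Trapezoidal AUC_0→11 (IV):
  [0→4]: (31.35+13.86)/2 × 4 = 90.42
  [4→5]: (13.86+11.30)/2 × 1 = 12.58
  [5→11]: (11.30+3.32)/2 × 6 = 43.86
  Sum = 146.86 µg/mL·h
IV tail: 3.32/0.204 = 16.275; AUC_iv,0→∞ = 146.86 + 16.275 = 163.135 µg/mL·h
Trapezoidal AUC_0→11 (transdermal patch):
  [0→2]: (0.00+24.30)/2 × 2 = 24.3
  [2→3]: (24.30+20.74)/2 × 1 = 22.52
  [3→7]: (20.74+9.30)/2 × 4 = 60.08
  [7→11]: (9.30+4.11)/2 × 4 = 26.82
  Sum = 133.72 µg/mL·h
transdermal patch tail: 4.11/0.204 = 20.147; AUC_ev,0→∞ = 133.72 + 20.147 = 153.867 µg/mL·h
F = (AUC_ev/D_ev)/(AUC_iv/D_iv) = (153.867/40)/(163.135/10) = 3.846675/16.3135 = 0.2358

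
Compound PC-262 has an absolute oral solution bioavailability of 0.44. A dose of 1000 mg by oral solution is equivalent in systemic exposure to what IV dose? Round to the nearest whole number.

D_iv = 440 mg

Systemic exposure from an extravascular dose = F × D_ev, so the equivalent IV dose is F × D_ev.
D_iv = F × D_ev = 0.44 × 1000 = 440 mg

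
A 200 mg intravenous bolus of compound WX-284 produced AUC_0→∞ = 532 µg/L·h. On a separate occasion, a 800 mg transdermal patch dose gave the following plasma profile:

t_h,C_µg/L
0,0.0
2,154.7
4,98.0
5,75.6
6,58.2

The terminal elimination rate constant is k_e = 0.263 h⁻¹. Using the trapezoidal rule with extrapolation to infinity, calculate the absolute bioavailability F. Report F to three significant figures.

Trapezoidal AUC_0→6 (transdermal patch):
  [0→2]: (0.0+154.7)/2 × 2 = 154.7
  [2→4]: (154.7+98.0)/2 × 2 = 252.7
  [4→5]: (98.0+75.6)/2 × 1 = 86.8
  [5→6]: (75.6+58.2)/2 × 1 = 66.9
  Sum = 561.1 µg/L·h
Tail: C_last/k_e = 58.2/0.263 = 221.293
AUC_0→∞ (transdermal patch) = 561.1 + 221.293 = 782.393 µg/L·h
F = (AUC_ev/D_ev)/(AUC_iv/D_iv) = (782.393/800)/(532/200) = 0.97799125/2.66 = 0.3677

F = 0.368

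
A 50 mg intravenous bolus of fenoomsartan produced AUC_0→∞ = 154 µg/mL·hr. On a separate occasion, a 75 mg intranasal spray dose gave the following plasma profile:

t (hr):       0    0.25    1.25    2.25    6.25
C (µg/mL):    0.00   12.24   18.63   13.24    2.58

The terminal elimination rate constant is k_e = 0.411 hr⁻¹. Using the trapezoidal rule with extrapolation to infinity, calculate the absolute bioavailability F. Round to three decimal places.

F = 0.307

Trapezoidal AUC_0→6.25 (intranasal spray):
  [0→0.25]: (0.00+12.24)/2 × 0.25 = 1.53
  [0.25→1.25]: (12.24+18.63)/2 × 1 = 15.435
  [1.25→2.25]: (18.63+13.24)/2 × 1 = 15.935
  [2.25→6.25]: (13.24+2.58)/2 × 4 = 31.64
  Sum = 64.54 µg/mL·hr
Tail: C_last/k_e = 2.58/0.411 = 6.277
AUC_0→∞ (intranasal spray) = 64.54 + 6.277 = 70.817 µg/mL·hr
F = (AUC_ev/D_ev)/(AUC_iv/D_iv) = (70.817/75)/(154/50) = 0.944227/3.08 = 0.3066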